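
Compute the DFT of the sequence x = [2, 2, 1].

X[k] = Σ(n=0 to 2) x[n] · ω_3^(nk)
where ω_3 = e^(-2πi/3)

Computing each X[k]:
X[0] = 5
X[1] = 0.5000-0.8660i
X[2] = 0.5000+0.8660i

X = [5, 0.5000-0.8660i, 0.5000+0.8660i]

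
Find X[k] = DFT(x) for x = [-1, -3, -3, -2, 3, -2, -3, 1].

X[k] = Σ(n=0 to 7) x[n] · ω_8^(nk)
where ω_8 = e^(-2πi/8)

Computing each X[k]:
X[0] = -10
X[1] = -2.5858+2.8284i
X[2] = 8+4i
X[3] = -5.4142+2.8284i
X[4] = 2
X[5] = -5.4142-2.8284i
X[6] = 8-4i
X[7] = -2.5858-2.8284i

X = [-10, -2.5858+2.8284i, 8+4i, -5.4142+2.8284i, 2, -5.4142-2.8284i, 8-4i, -2.5858-2.8284i]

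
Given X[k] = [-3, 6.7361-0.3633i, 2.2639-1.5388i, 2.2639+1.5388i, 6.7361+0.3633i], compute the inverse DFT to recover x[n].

x[n] = (1/5) Σ(k=0 to 4) X[k] · e^(2πikn/5)

Computing each x[n]:
x[0] = 3
x[1] = 0
x[2] = -3
x[3] = -2
x[4] = -1

x = [3, 0, -3, -2, -1]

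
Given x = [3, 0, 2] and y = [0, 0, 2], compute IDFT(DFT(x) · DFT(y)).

(x ⊛ y)[n] = Σ(m=0 to 2) x[m] · y[(n-m) mod 3]

Computing each output sample:
(x ⊛ y)[0] = 0
(x ⊛ y)[1] = 4
(x ⊛ y)[2] = 6

x ⊛ y = [0, 4, 6]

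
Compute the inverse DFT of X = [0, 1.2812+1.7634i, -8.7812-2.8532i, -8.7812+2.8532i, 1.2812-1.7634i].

x[n] = (1/5) Σ(k=0 to 4) X[k] · e^(2πikn/5)

Computing each x[n]:
x[0] = -3
x[1] = 3
x[2] = -3
x[3] = 0
x[4] = 3

x = [-3, 3, -3, 0, 3]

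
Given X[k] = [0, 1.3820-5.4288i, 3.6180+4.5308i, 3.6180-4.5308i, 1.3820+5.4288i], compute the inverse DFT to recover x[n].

x[n] = (1/5) Σ(k=0 to 4) X[k] · e^(2πikn/5)

Computing each x[n]:
x[0] = 2
x[1] = 0
x[2] = 3
x[3] = -3
x[4] = -2

x = [2, 0, 3, -3, -2]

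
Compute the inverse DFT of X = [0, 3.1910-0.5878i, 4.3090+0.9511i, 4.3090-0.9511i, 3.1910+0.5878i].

x[n] = (1/5) Σ(k=0 to 4) X[k] · e^(2πikn/5)

Computing each x[n]:
x[0] = 3
x[1] = -1
x[2] = 0
x[3] = -1
x[4] = -1

x = [3, -1, 0, -1, -1]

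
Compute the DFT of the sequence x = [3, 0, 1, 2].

X[k] = Σ(n=0 to 3) x[n] · ω_4^(nk)
where ω_4 = e^(-2πi/4)

Computing each X[k]:
X[0] = 6
X[1] = 2+2i
X[2] = 2
X[3] = 2-2i

X = [6, 2+2i, 2, 2-2i]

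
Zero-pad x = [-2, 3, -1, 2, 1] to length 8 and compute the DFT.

Original 5-point DFT: [3, -1.5729-0.1388i, -4.9271-4.0287i, -4.9271+4.0287i, -1.5729+0.1388i]
Zero-padded 8-point DFT provides frequency interpolation.

DFT_8([x, 0, ...]) = [3, -2.2929-2.5355i, -1i, -3.7071-4.5355i, -7, -3.7071+4.5355i, 1i, -2.2929+2.5355i]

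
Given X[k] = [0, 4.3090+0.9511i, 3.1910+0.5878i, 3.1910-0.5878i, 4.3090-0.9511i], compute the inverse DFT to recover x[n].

x[n] = (1/5) Σ(k=0 to 4) X[k] · e^(2πikn/5)

Computing each x[n]:
x[0] = 3
x[1] = -1
x[2] = -1
x[3] = -1
x[4] = 0

x = [3, -1, -1, -1, 0]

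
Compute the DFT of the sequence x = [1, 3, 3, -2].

X[k] = Σ(n=0 to 3) x[n] · ω_4^(nk)
where ω_4 = e^(-2πi/4)

Computing each X[k]:
X[0] = 5
X[1] = -2-5i
X[2] = 3
X[3] = -2+5i

X = [5, -2-5i, 3, -2+5i]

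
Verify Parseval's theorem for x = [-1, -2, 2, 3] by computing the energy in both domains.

Time domain:
Σ|x[n]|² = |-1|² + |-2|² + |2|² + |3|² = 18.0000

Frequency domain:
(1/4)Σ|X[k]|² = (1/4)(|2|² + |-3+5i|² + |0|² + |-3-5i|²) = (1/4)·72.0000 = 18.0000

Both sides agree, confirming Parseval's theorem.

Σ|x[n]|² = (1/N)Σ|X[k]|² = 18.0000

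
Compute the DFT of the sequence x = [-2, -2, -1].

X[k] = Σ(n=0 to 2) x[n] · ω_3^(nk)
where ω_3 = e^(-2πi/3)

Computing each X[k]:
X[0] = -5
X[1] = -0.5000+0.8660i
X[2] = -0.5000-0.8660i

X = [-5, -0.5000+0.8660i, -0.5000-0.8660i]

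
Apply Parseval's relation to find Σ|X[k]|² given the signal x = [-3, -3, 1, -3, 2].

Parseval: Σ|x[n]|² = (1/N)Σ|X[k]|², so Σ|X[k]|² = N·Σ|x[n]|² = 5·32.0000

Σ|X[k]|² = N·Σ|x[n]|² = 5·32.0000 = 160.0000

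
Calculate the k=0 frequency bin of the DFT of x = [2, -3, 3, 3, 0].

X[0] = Σ(n=0 to 4) x[n] · ω_5^0 = Σ x[n]
= (2) + (-3) + (3) + (3) + (0)

X[0] = 5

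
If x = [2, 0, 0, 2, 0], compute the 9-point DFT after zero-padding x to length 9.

Original 5-point DFT: [4, 0.3820+1.1756i, 2.6180-1.9021i, 2.6180+1.9021i, 0.3820-1.1756i]
Zero-padded 9-point DFT provides frequency interpolation.

DFT_9([x, 0, ...]) = [4, 1.0000-1.7321i, 1.0000+1.7321i, 4, 1.0000-1.7321i, 1.0000+1.7321i, 4, 1.0000-1.7321i, 1.0000+1.7321i]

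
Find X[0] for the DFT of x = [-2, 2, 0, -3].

X[0] = Σ(n=0 to 3) x[n] · ω_4^0 = Σ x[n]
= (-2) + (2) + (0) + (-3)

X[0] = -3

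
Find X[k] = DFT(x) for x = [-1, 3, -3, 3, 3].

X[k] = Σ(n=0 to 4) x[n] · ω_5^(nk)
where ω_5 = e^(-2πi/5)

Computing each X[k]:
X[0] = 5
X[1] = 0.8541+3.5267i
X[2] = -5.8541-5.7063i
X[3] = -5.8541+5.7063i
X[4] = 0.8541-3.5267i

X = [5, 0.8541+3.5267i, -5.8541-5.7063i, -5.8541+5.7063i, 0.8541-3.5267i]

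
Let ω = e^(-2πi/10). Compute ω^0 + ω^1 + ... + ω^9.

Sum of all nth roots of unity equals 0 for n > 1 (geometric series with r ≠ 1).

0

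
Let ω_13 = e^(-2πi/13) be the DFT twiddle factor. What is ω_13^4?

ω_13^4 = e^(-2πi·4/13)
= cos(-2π·4/13) + i·sin(-2π·4/13)
= cos(-8π/13) + i·sin(-8π/13)

ω_13^4 = cos(-8π/13) + i·sin(-8π/13) = -0.3546-0.9350i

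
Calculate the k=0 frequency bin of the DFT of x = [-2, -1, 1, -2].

X[0] = Σ(n=0 to 3) x[n] · ω_4^0 = Σ x[n]
= (-2) + (-1) + (1) + (-2)

X[0] = -4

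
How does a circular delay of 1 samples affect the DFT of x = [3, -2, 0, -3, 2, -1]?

Time shift by 1: X_shifted[k] = ω_6^(1k) · X[k]
Shifted x = [-1, 3, -2, 0, -3, 2]

DFT(x[n-1]) = [-1, 4.0000-1.7321i, -1, -11, -1, 4.0000+1.7321i]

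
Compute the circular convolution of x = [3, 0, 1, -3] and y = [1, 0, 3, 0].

(x ⊛ y)[n] = Σ(m=0 to 3) x[m] · y[(n-m) mod 4]

Computing each output sample:
(x ⊛ y)[0] = 6
(x ⊛ y)[1] = -9
(x ⊛ y)[2] = 10
(x ⊛ y)[3] = -3

x ⊛ y = [6, -9, 10, -3]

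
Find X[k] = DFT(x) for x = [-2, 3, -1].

X[k] = Σ(n=0 to 2) x[n] · ω_3^(nk)
where ω_3 = e^(-2πi/3)

Computing each X[k]:
X[0] = 0
X[1] = -3.0000-3.4641i
X[2] = -3.0000+3.4641i

X = [0, -3.0000-3.4641i, -3.0000+3.4641i]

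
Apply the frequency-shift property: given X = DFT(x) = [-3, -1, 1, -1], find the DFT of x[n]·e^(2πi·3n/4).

Modulation property: DFT(ω_4^(-3n)·x[n]) = X[(k-3) mod 4], so circularly shift X by 3 positions.

X[k-3] = [-1, 1, -1, -3]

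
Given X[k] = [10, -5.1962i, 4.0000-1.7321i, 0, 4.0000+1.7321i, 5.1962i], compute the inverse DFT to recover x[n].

x[n] = (1/6) Σ(k=0 to 5) X[k] · e^(2πikn/6)

Computing each x[n]:
x[0] = 3
x[1] = 3
x[2] = 2
x[3] = 3
x[4] = 0
x[5] = -1

x = [3, 3, 2, 3, 0, -1]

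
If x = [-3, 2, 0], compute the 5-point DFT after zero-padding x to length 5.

Original 3-point DFT: [-1, -4.0000-1.7321i, -4.0000+1.7321i]
Zero-padded 5-point DFT provides frequency interpolation.

DFT_5([x, 0, ...]) = [-1, -2.3820-1.9021i, -4.6180-1.1756i, -4.6180+1.1756i, -2.3820+1.9021i]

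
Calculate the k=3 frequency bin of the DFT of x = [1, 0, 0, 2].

X[3] = Σ(n=0 to 3) x[n] · ω_4^(3n) where ω_4 = e^(-2πi/4)
= (1)·ω_4^0 + (0)·ω_4^3 + (0)·ω_4^6 + (2)·ω_4^9

X[3] = 1-2i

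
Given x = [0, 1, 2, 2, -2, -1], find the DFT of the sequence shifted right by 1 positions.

Time shift by 1: X_shifted[k] = ω_6^(1k) · X[k]
Shifted x = [-1, 0, 1, 2, 2, -2]

DFT(x[n-1]) = [2, -5.5000-0.8660i, 0.5000-2.5981i, 2, 0.5000+2.5981i, -5.5000+0.8660i]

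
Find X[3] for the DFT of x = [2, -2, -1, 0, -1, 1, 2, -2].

X[3] = Σ(n=0 to 7) x[n] · ω_8^(3n) where ω_8 = e^(-2πi/8)
= (2)·ω_8^0 + (-2)·ω_8^3 + (-1)·ω_8^6 + (0)·ω_8^9 + (-1)·ω_8^12 + (1)·ω_8^15 + (2)·ω_8^18 + (-2)·ω_8^21

X[3] = 6.5355-2.2929i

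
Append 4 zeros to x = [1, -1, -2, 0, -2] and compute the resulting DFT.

Original 5-point DFT: [-4, 1.6910+0.2245i, 2.8090-2.4899i, 2.8090+2.4899i, 1.6910-0.2245i]
Zero-padded 9-point DFT provides frequency interpolation.

DFT_9([x, 0, ...]) = [-4, 1.7660+3.2964i, 1.1736+0.3833i, 3.5000+0.8660i, 0.0603-2.9132i, 0.0603+2.9132i, 3.5000-0.8660i, 1.1736-0.3833i, 1.7660-3.2964i]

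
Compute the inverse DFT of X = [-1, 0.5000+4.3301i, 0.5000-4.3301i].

x[n] = (1/3) Σ(k=0 to 2) X[k] · e^(2πikn/3)

Computing each x[n]:
x[0] = 0
x[1] = -3
x[2] = 2

x = [0, -3, 2]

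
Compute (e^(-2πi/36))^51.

Since ω_36^36 = 1, powers reduce modulo 36.
51 mod 36 = 15
So ω_36^51 = ω_36^15 = e^(-2πi·15/36)

ω_36^51 = ω_36^15 = -0.8660-0.5000i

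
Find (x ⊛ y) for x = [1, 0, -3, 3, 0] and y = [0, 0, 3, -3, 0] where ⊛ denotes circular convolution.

(x ⊛ y)[n] = Σ(m=0 to 4) x[m] · y[(n-m) mod 5]

Computing each output sample:
(x ⊛ y)[0] = 18
(x ⊛ y)[1] = -9
(x ⊛ y)[2] = 3
(x ⊛ y)[3] = -3
(x ⊛ y)[4] = -9

x ⊛ y = [18, -9, 3, -3, -9]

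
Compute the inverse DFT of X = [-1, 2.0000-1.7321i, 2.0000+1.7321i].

x[n] = (1/3) Σ(k=0 to 2) X[k] · e^(2πikn/3)

Computing each x[n]:
x[0] = 1
x[1] = 0
x[2] = -2

x = [1, 0, -2]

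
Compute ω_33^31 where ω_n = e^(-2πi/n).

ω_33^31 = e^(-2πi·31/33)
= cos(-2π·31/33) + i·sin(-2π·31/33)
= cos(-62π/33) + i·sin(-62π/33)

ω_33^31 = cos(-62π/33) + i·sin(-62π/33) = 0.9284+0.3717i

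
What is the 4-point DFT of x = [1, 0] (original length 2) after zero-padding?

Original 2-point DFT: [1, 1]
Zero-padded 4-point DFT provides frequency interpolation.

DFT_4([x, 0, ...]) = [1, 1, 1, 1]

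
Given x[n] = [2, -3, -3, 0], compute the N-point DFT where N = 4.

X[k] = Σ(n=0 to 3) x[n] · ω_4^(nk)
where ω_4 = e^(-2πi/4)

Computing each X[k]:
X[0] = -4
X[1] = 5+3i
X[2] = 2
X[3] = 5-3i

X = [-4, 5+3i, 2, 5-3i]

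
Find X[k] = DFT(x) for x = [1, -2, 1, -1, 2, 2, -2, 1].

X[k] = Σ(n=0 to 7) x[n] · ω_8^(nk)
where ω_8 = e^(-2πi/8)

Computing each X[k]:
X[0] = 2
X[1] = -2.4142+1.2426i
X[2] = 4
X[3] = 0.4142+7.2426i
X[4] = 2
X[5] = 0.4142-7.2426i
X[6] = 4
X[7] = -2.4142-1.2426i

X = [2, -2.4142+1.2426i, 4, 0.4142+7.2426i, 2, 0.4142-7.2426i, 4, -2.4142-1.2426i]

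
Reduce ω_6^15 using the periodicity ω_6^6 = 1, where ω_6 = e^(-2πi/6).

Since ω_6^6 = 1, powers reduce modulo 6.
15 mod 6 = 3
So ω_6^15 = ω_6^3 = e^(-2πi·3/6)

ω_6^15 = ω_6^3 = -1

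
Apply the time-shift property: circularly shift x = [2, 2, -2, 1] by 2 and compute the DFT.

Time shift by 2: X_shifted[k] = ω_4^(2k) · X[k]
Shifted x = [-2, 1, 2, 2]

DFT(x[n-2]) = [3, -4+1i, -3, -4-1i]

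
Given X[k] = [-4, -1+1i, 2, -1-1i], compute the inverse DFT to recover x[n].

x[n] = (1/4) Σ(k=0 to 3) X[k] · e^(2πikn/4)

Computing each x[n]:
x[0] = -1
x[1] = -2
x[2] = 0
x[3] = -1

x = [-1, -2, 0, -1]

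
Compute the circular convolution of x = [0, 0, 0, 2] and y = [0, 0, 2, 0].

(x ⊛ y)[n] = Σ(m=0 to 3) x[m] · y[(n-m) mod 4]

Computing each output sample:
(x ⊛ y)[0] = 0
(x ⊛ y)[1] = 4
(x ⊛ y)[2] = 0
(x ⊛ y)[3] = 0

x ⊛ y = [0, 4, 0, 0]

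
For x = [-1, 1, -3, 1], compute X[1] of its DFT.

X[1] = Σ(n=0 to 3) x[n] · ω_4^(1n) where ω_4 = e^(-2πi/4)
= (-1)·ω_4^0 + (1)·ω_4^1 + (-3)·ω_4^2 + (1)·ω_4^3

X[1] = 2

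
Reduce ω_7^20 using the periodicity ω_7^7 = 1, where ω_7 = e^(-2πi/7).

Since ω_7^7 = 1, powers reduce modulo 7.
20 mod 7 = 6
So ω_7^20 = ω_7^6 = e^(-2πi·6/7)

ω_7^20 = ω_7^6 = 0.6235+0.7818i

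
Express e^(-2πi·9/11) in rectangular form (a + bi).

ω_11^9 = e^(-2πi·9/11)
= cos(-2π·9/11) + i·sin(-2π·9/11)
= cos(-18π/11) + i·sin(-18π/11)

ω_11^9 = cos(-18π/11) + i·sin(-18π/11) = 0.4154+0.9096i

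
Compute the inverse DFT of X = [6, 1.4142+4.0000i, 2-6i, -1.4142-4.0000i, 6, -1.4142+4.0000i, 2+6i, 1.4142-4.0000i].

x[n] = (1/8) Σ(k=0 to 7) X[k] · e^(2πikn/8)

Computing each x[n]:
x[0] = 2
x[1] = 2
x[2] = -1
x[3] = -2
x[4] = 2
x[5] = 1
x[6] = 3
x[7] = -1

x = [2, 2, -1, -2, 2, 1, 3, -1]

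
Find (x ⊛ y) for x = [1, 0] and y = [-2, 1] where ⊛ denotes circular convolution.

(x ⊛ y)[n] = Σ(m=0 to 1) x[m] · y[(n-m) mod 2]

Computing each output sample:
(x ⊛ y)[0] = -2
(x ⊛ y)[1] = 1

x ⊛ y = [-2, 1]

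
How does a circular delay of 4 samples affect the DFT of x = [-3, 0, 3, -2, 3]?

Time shift by 4: X_shifted[k] = ω_5^(4k) · X[k]
Shifted x = [0, 3, -2, 3, -3]

DFT(x[n-4]) = [1, -0.8090-2.7674i, 0.3090-8.2820i, 0.3090+8.2820i, -0.8090+2.7674i]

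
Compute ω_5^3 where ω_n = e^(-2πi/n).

ω_5^3 = e^(-2πi·3/5)
= cos(-2π·3/5) + i·sin(-2π·3/5)
= cos(-6π/5) + i·sin(-6π/5)

ω_5^3 = cos(-6π/5) + i·sin(-6π/5) = -0.8090+0.5878i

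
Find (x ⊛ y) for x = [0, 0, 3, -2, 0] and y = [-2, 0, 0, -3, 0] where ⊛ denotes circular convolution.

(x ⊛ y)[n] = Σ(m=0 to 4) x[m] · y[(n-m) mod 5]

Computing each output sample:
(x ⊛ y)[0] = -9
(x ⊛ y)[1] = 6
(x ⊛ y)[2] = -6
(x ⊛ y)[3] = 4
(x ⊛ y)[4] = 0

x ⊛ y = [-9, 6, -6, 4, 0]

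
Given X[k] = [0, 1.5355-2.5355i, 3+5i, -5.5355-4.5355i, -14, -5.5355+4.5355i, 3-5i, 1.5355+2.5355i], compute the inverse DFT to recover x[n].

x[n] = (1/8) Σ(k=0 to 7) X[k] · e^(2πikn/8)

Computing each x[n]:
x[0] = -2
x[1] = 3
x[2] = -3
x[3] = 3
x[4] = 0
x[5] = -2
x[6] = -2
x[7] = 3

x = [-2, 3, -3, 3, 0, -2, -2, 3]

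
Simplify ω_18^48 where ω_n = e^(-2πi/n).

Since ω_18^18 = 1, powers reduce modulo 18.
48 mod 18 = 12
So ω_18^48 = ω_18^12 = e^(-2πi·12/18)

ω_18^48 = ω_18^12 = -0.5000+0.8660i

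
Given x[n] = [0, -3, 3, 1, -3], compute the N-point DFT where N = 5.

X[k] = Σ(n=0 to 4) x[n] · ω_5^(nk)
where ω_5 = e^(-2πi/5)

Computing each X[k]:
X[0] = -2
X[1] = -5.0902-1.1756i
X[2] = 6.0902+1.9021i
X[3] = 6.0902-1.9021i
X[4] = -5.0902+1.1756i

X = [-2, -5.0902-1.1756i, 6.0902+1.9021i, 6.0902-1.9021i, -5.0902+1.1756i]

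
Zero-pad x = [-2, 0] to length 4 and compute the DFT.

Original 2-point DFT: [-2, -2]
Zero-padded 4-point DFT provides frequency interpolation.

DFT_4([x, 0, ...]) = [-2, -2, -2, -2]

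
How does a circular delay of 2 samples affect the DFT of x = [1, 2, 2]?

Time shift by 2: X_shifted[k] = ω_3^(2k) · X[k]
Shifted x = [2, 2, 1]

DFT(x[n-2]) = [5, 0.5000-0.8660i, 0.5000+0.8660i]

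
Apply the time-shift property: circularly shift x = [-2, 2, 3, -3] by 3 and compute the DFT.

Time shift by 3: X_shifted[k] = ω_4^(3k) · X[k]
Shifted x = [2, 3, -3, -2]

DFT(x[n-3]) = [0, 5-5i, -2, 5+5i]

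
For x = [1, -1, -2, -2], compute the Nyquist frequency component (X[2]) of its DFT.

X[2] = Σ(n=0 to 3) x[n] · ω_4^(2n) where ω_4 = e^(-2πi/4)
= (1)·ω_4^0 + (-1)·ω_4^2 + (-2)·ω_4^4 + (-2)·ω_4^6

X[2] = 2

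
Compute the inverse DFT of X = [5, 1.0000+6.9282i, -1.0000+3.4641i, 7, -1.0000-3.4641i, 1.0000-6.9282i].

x[n] = (1/6) Σ(k=0 to 5) X[k] · e^(2πikn/6)

Computing each x[n]:
x[0] = 2
x[1] = -3
x[2] = 1
x[3] = -1
x[4] = 3
x[5] = 3

x = [2, -3, 1, -1, 3, 3]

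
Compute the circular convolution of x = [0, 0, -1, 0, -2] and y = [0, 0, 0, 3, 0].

(x ⊛ y)[n] = Σ(m=0 to 4) x[m] · y[(n-m) mod 5]

Computing each output sample:
(x ⊛ y)[0] = -3
(x ⊛ y)[1] = 0
(x ⊛ y)[2] = -6
(x ⊛ y)[3] = 0
(x ⊛ y)[4] = 0

x ⊛ y = [-3, 0, -6, 0, 0]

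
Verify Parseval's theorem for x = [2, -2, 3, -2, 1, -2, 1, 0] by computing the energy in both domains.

Time domain:
Σ|x[n]|² = |2|² + |-2|² + |3|² + |-2|² + |1|² + |-2|² + |1|² + |0|² = 27.0000

Frequency domain:
(1/8)Σ|X[k]|² = (1/8)(|1|² + |2.4142-0.5858i|² + |-1+2i|² + |-0.4142+3.4142i|² + |13|² + |-0.4142-3.4142i|² + |-1-2i|² + |2.4142+0.5858i|²) = (1/8)·216.0000 = 27.0000

Both sides agree, confirming Parseval's theorem.

Σ|x[n]|² = (1/N)Σ|X[k]|² = 27.0000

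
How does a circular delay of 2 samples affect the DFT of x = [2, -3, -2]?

Time shift by 2: X_shifted[k] = ω_3^(2k) · X[k]
Shifted x = [-3, -2, 2]

DFT(x[n-2]) = [-3, -3.0000+3.4641i, -3.0000-3.4641i]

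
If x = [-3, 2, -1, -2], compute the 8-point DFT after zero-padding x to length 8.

Original 4-point DFT: [-4, -2-4i, -4, -2+4i]
Zero-padded 8-point DFT provides frequency interpolation.

DFT_8([x, 0, ...]) = [-4, -0.1716+1.0000i, -2-4i, -5.8284-1.0000i, -4, -5.8284+1.0000i, -2+4i, -0.1716-1.0000i]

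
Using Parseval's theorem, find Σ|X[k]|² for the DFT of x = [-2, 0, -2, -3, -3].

Parseval: Σ|x[n]|² = (1/N)Σ|X[k]|², so Σ|X[k]|² = N·Σ|x[n]|² = 5·26.0000

Σ|X[k]|² = N·Σ|x[n]|² = 5·26.0000 = 130.0000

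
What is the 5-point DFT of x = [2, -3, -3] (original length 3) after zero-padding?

Original 3-point DFT: [-4, 5, 5]
Zero-padded 5-point DFT provides frequency interpolation.

DFT_5([x, 0, ...]) = [-4, 3.5000+4.6165i, 3.5000-1.0898i, 3.5000+1.0898i, 3.5000-4.6165i]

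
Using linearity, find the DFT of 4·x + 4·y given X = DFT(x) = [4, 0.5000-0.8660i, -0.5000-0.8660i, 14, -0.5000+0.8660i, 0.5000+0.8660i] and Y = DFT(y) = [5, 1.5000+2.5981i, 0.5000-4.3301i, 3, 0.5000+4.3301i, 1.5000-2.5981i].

By linearity: DFT(4x + 4y) = 4·DFT(x) + 4·DFT(y)
= 4·[4, 0.5000-0.8660i, -0.5000-0.8660i, 14, -0.5000+0.8660i, 0.5000+0.8660i] + 4·[5, 1.5000+2.5981i, 0.5000-4.3301i, 3, 0.5000+4.3301i, 1.5000-2.5981i]

Computing element-wise:
Z[0] = 4·(4) + 4·(5) = 36
Z[1] = 4·(0.5000-0.8660i) + 4·(1.5000+2.5981i) = 8.0000+6.9284i
Z[2] = 4·(-0.5000-0.8660i) + 4·(0.5000-4.3301i) = -20.7844i
Z[3] = 4·(14) + 4·(3) = 68
Z[4] = 4·(-0.5000+0.8660i) + 4·(0.5000+4.3301i) = 20.7844i
Z[5] = 4·(0.5000+0.8660i) + 4·(1.5000-2.5981i) = 8.0000-6.9284i

DFT(4x + 4y) = 4·X + 4·Y = [36, 8.0000+6.9284i, -20.7844i, 68, 20.7844i, 8.0000-6.9284i]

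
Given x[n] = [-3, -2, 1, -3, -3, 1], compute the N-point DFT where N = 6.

X[k] = Σ(n=0 to 5) x[n] · ω_6^(nk)
where ω_6 = e^(-2πi/6)

Computing each X[k]:
X[0] = -9
X[1] = 0.5000-0.8660i
X[2] = -4.5000+6.0622i
X[3] = -1
X[4] = -4.5000-6.0622i
X[5] = 0.5000+0.8660i

X = [-9, 0.5000-0.8660i, -4.5000+6.0622i, -1, -4.5000-6.0622i, 0.5000+0.8660i]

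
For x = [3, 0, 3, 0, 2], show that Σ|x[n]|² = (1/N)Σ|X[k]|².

Time domain:
Σ|x[n]|² = |3|² + |0|² + |3|² + |0|² + |2|² = 22.0000

Frequency domain:
(1/5)Σ|X[k]|² = (1/5)(|8|² + |1.1910+0.1388i|² + |2.3090+4.0287i|² + |2.3090-4.0287i|² + |1.1910-0.1388i|²) = (1/5)·110.0000 = 22.0000

Both sides agree, confirming Parseval's theorem.

Σ|x[n]|² = (1/N)Σ|X[k]|² = 22.0000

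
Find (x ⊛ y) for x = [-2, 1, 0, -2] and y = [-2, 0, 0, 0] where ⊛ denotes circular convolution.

(x ⊛ y)[n] = Σ(m=0 to 3) x[m] · y[(n-m) mod 4]

Computing each output sample:
(x ⊛ y)[0] = 4
(x ⊛ y)[1] = -2
(x ⊛ y)[2] = 0
(x ⊛ y)[3] = 4

x ⊛ y = [4, -2, 0, 4]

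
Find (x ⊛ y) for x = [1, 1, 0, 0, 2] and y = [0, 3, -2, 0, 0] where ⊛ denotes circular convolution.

(x ⊛ y)[n] = Σ(m=0 to 4) x[m] · y[(n-m) mod 5]

Computing each output sample:
(x ⊛ y)[0] = 6
(x ⊛ y)[1] = -1
(x ⊛ y)[2] = 1
(x ⊛ y)[3] = -2
(x ⊛ y)[4] = 0

x ⊛ y = [6, -1, 1, -2, 0]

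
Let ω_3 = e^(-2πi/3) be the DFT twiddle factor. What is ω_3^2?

ω_3^2 = e^(-2πi·2/3)
= cos(-2π·2/3) + i·sin(-2π·2/3)
= cos(-4π/3) + i·sin(-4π/3)

ω_3^2 = cos(-4π/3) + i·sin(-4π/3) = -0.5000+0.8660i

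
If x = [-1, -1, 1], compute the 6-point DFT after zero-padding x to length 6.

Original 3-point DFT: [-1, -1.0000+1.7321i, -1.0000-1.7321i]
Zero-padded 6-point DFT provides frequency interpolation.

DFT_6([x, 0, ...]) = [-1, -2, -1.0000+1.7321i, 1, -1.0000-1.7321i, -2]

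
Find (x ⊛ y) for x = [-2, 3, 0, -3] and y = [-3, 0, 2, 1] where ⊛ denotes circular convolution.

(x ⊛ y)[n] = Σ(m=0 to 3) x[m] · y[(n-m) mod 4]

Computing each output sample:
(x ⊛ y)[0] = 9
(x ⊛ y)[1] = -15
(x ⊛ y)[2] = -7
(x ⊛ y)[3] = 13

x ⊛ y = [9, -15, -7, 13]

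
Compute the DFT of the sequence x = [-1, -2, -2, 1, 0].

X[k] = Σ(n=0 to 4) x[n] · ω_5^(nk)
where ω_5 = e^(-2πi/5)

Computing each X[k]:
X[0] = -4
X[1] = -0.8090+3.6655i
X[2] = 0.3090-1.6776i
X[3] = 0.3090+1.6776i
X[4] = -0.8090-3.6655i

X = [-4, -0.8090+3.6655i, 0.3090-1.6776i, 0.3090+1.6776i, -0.8090-3.6655i]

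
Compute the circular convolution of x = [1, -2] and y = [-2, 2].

(x ⊛ y)[n] = Σ(m=0 to 1) x[m] · y[(n-m) mod 2]

Computing each output sample:
(x ⊛ y)[0] = -6
(x ⊛ y)[1] = 6

x ⊛ y = [-6, 6]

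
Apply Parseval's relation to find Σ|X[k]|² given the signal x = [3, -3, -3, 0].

Parseval: Σ|x[n]|² = (1/N)Σ|X[k]|², so Σ|X[k]|² = N·Σ|x[n]|² = 4·27.0000

Σ|X[k]|² = N·Σ|x[n]|² = 4·27.0000 = 108.0000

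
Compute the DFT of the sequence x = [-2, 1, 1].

X[k] = Σ(n=0 to 2) x[n] · ω_3^(nk)
where ω_3 = e^(-2πi/3)

Computing each X[k]:
X[0] = 0
X[1] = -3
X[2] = -3

X = [0, -3, -3]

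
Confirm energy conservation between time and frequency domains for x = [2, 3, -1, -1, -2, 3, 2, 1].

Time domain:
Σ|x[n]|² = |2|² + |3|² + |-1|² + |-1|² + |-2|² + |3|² + |2|² + |1|² = 33.0000

Frequency domain:
(1/8)Σ|X[k]|² = (1/8)(|7|² + |5.4142+4.4142i|² + |-1-6i|² + |2.5858-1.5858i|² + |-5|² + |2.5858+1.5858i|² + |-1+6i|² + |5.4142-4.4142i|²) = (1/8)·264.0000 = 33.0000

Both sides agree, confirming Parseval's theorem.

Σ|x[n]|² = (1/N)Σ|X[k]|² = 33.0000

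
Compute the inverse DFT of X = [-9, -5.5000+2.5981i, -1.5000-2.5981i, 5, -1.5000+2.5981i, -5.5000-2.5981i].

x[n] = (1/6) Σ(k=0 to 5) X[k] · e^(2πikn/6)

Computing each x[n]:
x[0] = -3
x[1] = -3
x[2] = -1
x[3] = -1
x[4] = 2
x[5] = -3

x = [-3, -3, -1, -1, 2, -3]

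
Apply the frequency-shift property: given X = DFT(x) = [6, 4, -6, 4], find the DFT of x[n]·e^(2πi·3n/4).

Modulation property: DFT(ω_4^(-3n)·x[n]) = X[(k-3) mod 4], so circularly shift X by 3 positions.

X[k-3] = [4, -6, 4, 6]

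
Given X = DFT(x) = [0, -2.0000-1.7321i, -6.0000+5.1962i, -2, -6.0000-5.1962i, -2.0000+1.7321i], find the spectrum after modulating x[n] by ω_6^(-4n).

Modulation property: DFT(ω_6^(-4n)·x[n]) = X[(k-4) mod 6], so circularly shift X by 4 positions.

X[k-4] = [-6.0000+5.1962i, -2, -6.0000-5.1962i, -2.0000+1.7321i, 0, -2.0000-1.7321i]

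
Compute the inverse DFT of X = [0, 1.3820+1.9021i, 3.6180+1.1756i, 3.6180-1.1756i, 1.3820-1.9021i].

x[n] = (1/5) Σ(k=0 to 4) X[k] · e^(2πikn/5)

Computing each x[n]:
x[0] = 2
x[1] = -2
x[2] = 0
x[3] = 0
x[4] = 0

x = [2, -2, 0, 0, 0]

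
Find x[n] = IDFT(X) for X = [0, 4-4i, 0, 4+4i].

x[n] = (1/4) Σ(k=0 to 3) X[k] · e^(2πikn/4)

Computing each x[n]:
x[0] = 2
x[1] = 2
x[2] = -2
x[3] = -2

x = [2, 2, -2, -2]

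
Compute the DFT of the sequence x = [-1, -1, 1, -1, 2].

X[k] = Σ(n=0 to 4) x[n] · ω_5^(nk)
where ω_5 = e^(-2πi/5)

Computing each X[k]:
X[0] = 0
X[1] = -0.6910+1.6776i
X[2] = -1.8090+3.6655i
X[3] = -1.8090-3.6655i
X[4] = -0.6910-1.6776i

X = [0, -0.6910+1.6776i, -1.8090+3.6655i, -1.8090-3.6655i, -0.6910-1.6776i]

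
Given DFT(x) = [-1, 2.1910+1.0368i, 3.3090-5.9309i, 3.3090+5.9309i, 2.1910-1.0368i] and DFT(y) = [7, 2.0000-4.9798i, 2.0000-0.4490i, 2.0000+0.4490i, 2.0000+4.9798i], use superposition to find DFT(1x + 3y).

By linearity: DFT(1x + 3y) = 1·DFT(x) + 3·DFT(y)
= 1·[-1, 2.1910+1.0368i, 3.3090-5.9309i, 3.3090+5.9309i, 2.1910-1.0368i] + 3·[7, 2.0000-4.9798i, 2.0000-0.4490i, 2.0000+0.4490i, 2.0000+4.9798i]

Computing element-wise:
Z[0] = 1·(-1) + 3·(7) = 20
Z[1] = 1·(2.1910+1.0368i) + 3·(2.0000-4.9798i) = 8.1910-13.9026i
Z[2] = 1·(3.3090-5.9309i) + 3·(2.0000-0.4490i) = 9.3090-7.2779i
Z[3] = 1·(3.3090+5.9309i) + 3·(2.0000+0.4490i) = 9.3090+7.2779i
Z[4] = 1·(2.1910-1.0368i) + 3·(2.0000+4.9798i) = 8.1910+13.9026i

DFT(1x + 3y) = 1·X + 3·Y = [20, 8.1910-13.9026i, 9.3090-7.2779i, 9.3090+7.2779i, 8.1910+13.9026i]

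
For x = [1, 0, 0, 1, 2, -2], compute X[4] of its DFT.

X[4] = Σ(n=0 to 5) x[n] · ω_6^(4n) where ω_6 = e^(-2πi/6)
= (1)·ω_6^0 + (0)·ω_6^4 + (0)·ω_6^8 + (1)·ω_6^12 + (2)·ω_6^16 + (-2)·ω_6^20

X[4] = 2.0000+3.4641i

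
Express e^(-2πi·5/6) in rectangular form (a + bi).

ω_6^5 = e^(-2πi·5/6)
= cos(-2π·5/6) + i·sin(-2π·5/6)
= cos(-10π/6) + i·sin(-10π/6)

ω_6^5 = cos(-10π/6) + i·sin(-10π/6) = 0.5000+0.8660i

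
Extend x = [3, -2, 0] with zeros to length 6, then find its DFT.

Original 3-point DFT: [1, 4.0000+1.7321i, 4.0000-1.7321i]
Zero-padded 6-point DFT provides frequency interpolation.

DFT_6([x, 0, ...]) = [1, 2.0000+1.7321i, 4.0000+1.7321i, 5, 4.0000-1.7321i, 2.0000-1.7321i]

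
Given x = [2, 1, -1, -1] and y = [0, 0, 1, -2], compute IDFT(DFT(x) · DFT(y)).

(x ⊛ y)[n] = Σ(m=0 to 3) x[m] · y[(n-m) mod 4]

Computing each output sample:
(x ⊛ y)[0] = -3
(x ⊛ y)[1] = 1
(x ⊛ y)[2] = 4
(x ⊛ y)[3] = -3

x ⊛ y = [-3, 1, 4, -3]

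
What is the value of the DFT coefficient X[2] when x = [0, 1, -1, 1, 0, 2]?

X[2] = Σ(n=0 to 5) x[n] · ω_6^(2n) where ω_6 = e^(-2πi/6)
= (0)·ω_6^0 + (1)·ω_6^2 + (-1)·ω_6^4 + (1)·ω_6^6 + (0)·ω_6^8 + (2)·ω_6^10

X[2] = 0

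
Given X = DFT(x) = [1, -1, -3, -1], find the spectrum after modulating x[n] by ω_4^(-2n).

Modulation property: DFT(ω_4^(-2n)·x[n]) = X[(k-2) mod 4], so circularly shift X by 2 positions.

X[k-2] = [-3, -1, 1, -1]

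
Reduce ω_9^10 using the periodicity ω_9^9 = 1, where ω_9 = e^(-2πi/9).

Since ω_9^9 = 1, powers reduce modulo 9.
10 mod 9 = 1
So ω_9^10 = ω_9^1 = e^(-2πi·1/9)

ω_9^10 = ω_9^1 = 0.7660-0.6428i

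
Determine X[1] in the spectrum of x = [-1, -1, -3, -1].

X[1] = Σ(n=0 to 3) x[n] · ω_4^(1n) where ω_4 = e^(-2πi/4)
= (-1)·ω_4^0 + (-1)·ω_4^1 + (-3)·ω_4^2 + (-1)·ω_4^3

X[1] = 2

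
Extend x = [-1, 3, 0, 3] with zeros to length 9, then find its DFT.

Original 4-point DFT: [5, -1, -7, -1]
Zero-padded 9-point DFT provides frequency interpolation.

DFT_9([x, 0, ...]) = [5, -0.2019-4.5264i, -1.9791-0.3563i, 0.5000-2.5981i, -5.3191-3.6241i, -5.3191+3.6241i, 0.5000+2.5981i, -1.9791+0.3563i, -0.2019+4.5264i]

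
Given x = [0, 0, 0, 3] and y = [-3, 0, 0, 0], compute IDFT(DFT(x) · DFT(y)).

(x ⊛ y)[n] = Σ(m=0 to 3) x[m] · y[(n-m) mod 4]

Computing each output sample:
(x ⊛ y)[0] = 0
(x ⊛ y)[1] = 0
(x ⊛ y)[2] = 0
(x ⊛ y)[3] = -9

x ⊛ y = [0, 0, 0, -9]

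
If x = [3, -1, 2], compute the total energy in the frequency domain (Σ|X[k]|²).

Parseval: Σ|x[n]|² = (1/N)Σ|X[k]|², so Σ|X[k]|² = N·Σ|x[n]|² = 3·14.0000

Σ|X[k]|² = N·Σ|x[n]|² = 3·14.0000 = 42.0000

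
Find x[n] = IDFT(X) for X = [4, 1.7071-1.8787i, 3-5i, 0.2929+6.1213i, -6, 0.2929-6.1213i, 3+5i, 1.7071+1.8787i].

x[n] = (1/8) Σ(k=0 to 7) X[k] · e^(2πikn/8)

Computing each x[n]:
x[0] = 1
x[1] = 2
x[2] = 1
x[3] = -1
x[4] = 0
x[5] = 3
x[6] = -3
x[7] = 1

x = [1, 2, 1, -1, 0, 3, -3, 1]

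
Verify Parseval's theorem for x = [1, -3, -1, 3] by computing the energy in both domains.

Time domain:
Σ|x[n]|² = |1|² + |-3|² + |-1|² + |3|² = 20.0000

Frequency domain:
(1/4)Σ|X[k]|² = (1/4)(|0|² + |2+6i|² + |0|² + |2-6i|²) = (1/4)·80.0000 = 20.0000

Both sides agree, confirming Parseval's theorem.

Σ|x[n]|² = (1/N)Σ|X[k]|² = 20.0000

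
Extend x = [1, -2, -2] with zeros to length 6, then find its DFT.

Original 3-point DFT: [-3, 3, 3]
Zero-padded 6-point DFT provides frequency interpolation.

DFT_6([x, 0, ...]) = [-3, 1.0000+3.4641i, 3, 1, 3, 1.0000-3.4641i]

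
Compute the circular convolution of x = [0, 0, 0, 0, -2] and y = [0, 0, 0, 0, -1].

(x ⊛ y)[n] = Σ(m=0 to 4) x[m] · y[(n-m) mod 5]

Computing each output sample:
(x ⊛ y)[0] = 0
(x ⊛ y)[1] = 0
(x ⊛ y)[2] = 0
(x ⊛ y)[3] = 2
(x ⊛ y)[4] = 0

x ⊛ y = [0, 0, 0, 2, 0]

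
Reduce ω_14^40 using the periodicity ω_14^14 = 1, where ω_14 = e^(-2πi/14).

Since ω_14^14 = 1, powers reduce modulo 14.
40 mod 14 = 12
So ω_14^40 = ω_14^12 = e^(-2πi·12/14)

ω_14^40 = ω_14^12 = 0.6235+0.7818i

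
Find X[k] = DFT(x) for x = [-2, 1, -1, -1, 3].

X[k] = Σ(n=0 to 4) x[n] · ω_5^(nk)
where ω_5 = e^(-2πi/5)

Computing each X[k]:
X[0] = 0
X[1] = 0.8541+1.9021i
X[2] = -5.8541+1.1756i
X[3] = -5.8541-1.1756i
X[4] = 0.8541-1.9021i

X = [0, 0.8541+1.9021i, -5.8541+1.1756i, -5.8541-1.1756i, 0.8541-1.9021i]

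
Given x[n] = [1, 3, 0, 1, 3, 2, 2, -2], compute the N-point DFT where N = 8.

X[k] = Σ(n=0 to 7) x[n] · ω_8^(nk)
where ω_8 = e^(-2πi/8)

Computing each X[k]:
X[0] = 10
X[1] = -3.4142-0.8284i
X[2] = 2-6i
X[3] = -0.5858-4.8284i
X[4] = 2
X[5] = -0.5858+4.8284i
X[6] = 2+6i
X[7] = -3.4142+0.8284i

X = [10, -3.4142-0.8284i, 2-6i, -0.5858-4.8284i, 2, -0.5858+4.8284i, 2+6i, -3.4142+0.8284i]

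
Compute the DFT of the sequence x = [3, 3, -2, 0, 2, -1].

X[k] = Σ(n=0 to 5) x[n] · ω_6^(nk)
where ω_6 = e^(-2πi/6)

Computing each X[k]:
X[0] = 5
X[1] = 4
X[2] = 2.0000-6.9282i
X[3] = 1
X[4] = 2.0000+6.9282i
X[5] = 4

X = [5, 4, 2.0000-6.9282i, 1, 2.0000+6.9282i, 4]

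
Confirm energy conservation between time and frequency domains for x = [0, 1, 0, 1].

Time domain:
Σ|x[n]|² = |0|² + |1|² + |0|² + |1|² = 2.0000

Frequency domain:
(1/4)Σ|X[k]|² = (1/4)(|2|² + |0|² + |-2|² + |0|²) = (1/4)·8.0000 = 2.0000

Both sides agree, confirming Parseval's theorem.

Σ|x[n]|² = (1/N)Σ|X[k]|² = 2.0000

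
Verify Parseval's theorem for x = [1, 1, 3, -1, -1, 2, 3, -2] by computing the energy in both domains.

Time domain:
Σ|x[n]|² = |1|² + |1|² + |3|² + |-1|² + |-1|² + |2|² + |3|² + |-2|² = 30.0000

Frequency domain:
(1/8)Σ|X[k]|² = (1/8)(|6|² + |0.5858|² + |-6-6i|² + |3.4142|² + |6|² + |3.4142|² + |-6+6i|² + |0.5858|²) = (1/8)·240.0000 = 30.0000

Both sides agree, confirming Parseval's theorem.

Σ|x[n]|² = (1/N)Σ|X[k]|² = 30.0000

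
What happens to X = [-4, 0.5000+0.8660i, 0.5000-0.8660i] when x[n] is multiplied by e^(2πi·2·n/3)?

Modulation property: DFT(ω_3^(-2n)·x[n]) = X[(k-2) mod 3], so circularly shift X by 2 positions.

X[k-2] = [0.5000+0.8660i, 0.5000-0.8660i, -4]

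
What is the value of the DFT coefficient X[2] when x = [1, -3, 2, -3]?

X[2] = Σ(n=0 to 3) x[n] · ω_4^(2n) where ω_4 = e^(-2πi/4)
= (1)·ω_4^0 + (-3)·ω_4^2 + (2)·ω_4^4 + (-3)·ω_4^6

X[2] = 9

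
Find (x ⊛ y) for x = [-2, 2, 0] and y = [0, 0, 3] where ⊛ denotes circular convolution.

(x ⊛ y)[n] = Σ(m=0 to 2) x[m] · y[(n-m) mod 3]

Computing each output sample:
(x ⊛ y)[0] = 6
(x ⊛ y)[1] = 0
(x ⊛ y)[2] = -6

x ⊛ y = [6, 0, -6]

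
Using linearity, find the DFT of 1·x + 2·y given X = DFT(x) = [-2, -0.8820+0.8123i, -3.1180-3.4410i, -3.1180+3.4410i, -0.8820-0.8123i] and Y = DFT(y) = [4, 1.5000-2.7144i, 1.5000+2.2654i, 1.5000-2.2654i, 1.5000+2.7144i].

By linearity: DFT(1x + 2y) = 1·DFT(x) + 2·DFT(y)
= 1·[-2, -0.8820+0.8123i, -3.1180-3.4410i, -3.1180+3.4410i, -0.8820-0.8123i] + 2·[4, 1.5000-2.7144i, 1.5000+2.2654i, 1.5000-2.2654i, 1.5000+2.7144i]

Computing element-wise:
Z[0] = 1·(-2) + 2·(4) = 6
Z[1] = 1·(-0.8820+0.8123i) + 2·(1.5000-2.7144i) = 2.1180-4.6165i
Z[2] = 1·(-3.1180-3.4410i) + 2·(1.5000+2.2654i) = -0.1180+1.0898i
Z[3] = 1·(-3.1180+3.4410i) + 2·(1.5000-2.2654i) = -0.1180-1.0898i
Z[4] = 1·(-0.8820-0.8123i) + 2·(1.5000+2.7144i) = 2.1180+4.6165i

DFT(1x + 2y) = 1·X + 2·Y = [6, 2.1180-4.6165i, -0.1180+1.0898i, -0.1180-1.0898i, 2.1180+4.6165i]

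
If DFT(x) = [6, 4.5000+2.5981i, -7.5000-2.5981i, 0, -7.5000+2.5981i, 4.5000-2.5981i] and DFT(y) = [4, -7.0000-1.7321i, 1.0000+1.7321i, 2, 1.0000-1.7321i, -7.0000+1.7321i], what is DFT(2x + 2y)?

By linearity: DFT(2x + 2y) = 2·DFT(x) + 2·DFT(y)
= 2·[6, 4.5000+2.5981i, -7.5000-2.5981i, 0, -7.5000+2.5981i, 4.5000-2.5981i] + 2·[4, -7.0000-1.7321i, 1.0000+1.7321i, 2, 1.0000-1.7321i, -7.0000+1.7321i]

Computing element-wise:
Z[0] = 2·(6) + 2·(4) = 20
Z[1] = 2·(4.5000+2.5981i) + 2·(-7.0000-1.7321i) = -5.0000+1.7320i
Z[2] = 2·(-7.5000-2.5981i) + 2·(1.0000+1.7321i) = -13.0000-1.7320i
Z[3] = 2·(0) + 2·(2) = 4
Z[4] = 2·(-7.5000+2.5981i) + 2·(1.0000-1.7321i) = -13.0000+1.7320i
Z[5] = 2·(4.5000-2.5981i) + 2·(-7.0000+1.7321i) = -5.0000-1.7320i

DFT(2x + 2y) = 2·X + 2·Y = [20, -5.0000+1.7320i, -13.0000-1.7320i, 4, -13.0000+1.7320i, -5.0000-1.7320i]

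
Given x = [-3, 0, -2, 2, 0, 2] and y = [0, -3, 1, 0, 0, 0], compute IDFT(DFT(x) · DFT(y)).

(x ⊛ y)[n] = Σ(m=0 to 5) x[m] · y[(n-m) mod 6]

Computing each output sample:
(x ⊛ y)[0] = -6
(x ⊛ y)[1] = 11
(x ⊛ y)[2] = -3
(x ⊛ y)[3] = 6
(x ⊛ y)[4] = -8
(x ⊛ y)[5] = 2

x ⊛ y = [-6, 11, -3, 6, -8, 2]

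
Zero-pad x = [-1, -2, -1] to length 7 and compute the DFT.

Original 3-point DFT: [-4, 0.5000+0.8660i, 0.5000-0.8660i]
Zero-padded 7-point DFT provides frequency interpolation.

DFT_7([x, 0, ...]) = [-4, -2.0245+2.5386i, 0.3460+1.5160i, 0.1784+0.0859i, 0.1784-0.0859i, 0.3460-1.5160i, -2.0245-2.5386i]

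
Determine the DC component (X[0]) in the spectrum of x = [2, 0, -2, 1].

X[0] = Σ(n=0 to 3) x[n] · ω_4^0 = Σ x[n]
= (2) + (0) + (-2) + (1)

X[0] = 1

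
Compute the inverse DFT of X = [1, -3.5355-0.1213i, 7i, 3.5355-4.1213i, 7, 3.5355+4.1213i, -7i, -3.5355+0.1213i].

x[n] = (1/8) Σ(k=0 to 7) X[k] · e^(2πikn/8)

Computing each x[n]:
x[0] = 1
x[1] = -3
x[2] = 0
x[3] = 3
x[4] = 1
x[5] = -2
x[6] = 2
x[7] = -1

x = [1, -3, 0, 3, 1, -2, 2, -1]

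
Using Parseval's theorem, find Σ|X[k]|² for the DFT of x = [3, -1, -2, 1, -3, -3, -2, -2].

Parseval: Σ|x[n]|² = (1/N)Σ|X[k]|², so Σ|X[k]|² = N·Σ|x[n]|² = 8·41.0000

Σ|X[k]|² = N·Σ|x[n]|² = 8·41.0000 = 328.0000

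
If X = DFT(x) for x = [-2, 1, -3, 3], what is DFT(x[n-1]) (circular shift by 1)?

Time shift by 1: X_shifted[k] = ω_4^(1k) · X[k]
Shifted x = [3, -2, 1, -3]

DFT(x[n-1]) = [-1, 2-1i, 9, 2+1i]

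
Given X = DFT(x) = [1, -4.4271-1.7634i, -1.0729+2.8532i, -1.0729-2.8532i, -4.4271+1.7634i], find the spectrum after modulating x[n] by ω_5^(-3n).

Modulation property: DFT(ω_5^(-3n)·x[n]) = X[(k-3) mod 5], so circularly shift X by 3 positions.

X[k-3] = [-1.0729+2.8532i, -1.0729-2.8532i, -4.4271+1.7634i, 1, -4.4271-1.7634i]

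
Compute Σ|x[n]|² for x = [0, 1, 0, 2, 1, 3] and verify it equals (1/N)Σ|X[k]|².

Time domain:
Σ|x[n]|² = |0|² + |1|² + |0|² + |2|² + |1|² + |3|² = 15.0000

Frequency domain:
(1/6)Σ|X[k]|² = (1/6)(|7|² + |-0.5000+2.5981i|² + |-0.5000+0.8660i|² + |-5|² + |-0.5000-0.8660i|² + |-0.5000-2.5981i|²) = (1/6)·90.0000 = 15.0000

Both sides agree, confirming Parseval's theorem.

Σ|x[n]|² = (1/N)Σ|X[k]|² = 15.0000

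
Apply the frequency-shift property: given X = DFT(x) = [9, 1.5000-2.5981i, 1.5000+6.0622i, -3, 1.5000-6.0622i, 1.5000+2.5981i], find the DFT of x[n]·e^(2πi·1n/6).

Modulation property: DFT(ω_6^(-1n)·x[n]) = X[(k-1) mod 6], so circularly shift X by 1 positions.

X[k-1] = [1.5000+2.5981i, 9, 1.5000-2.5981i, 1.5000+6.0622i, -3, 1.5000-6.0622i]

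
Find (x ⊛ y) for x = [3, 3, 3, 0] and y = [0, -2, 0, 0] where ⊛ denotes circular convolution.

(x ⊛ y)[n] = Σ(m=0 to 3) x[m] · y[(n-m) mod 4]

Computing each output sample:
(x ⊛ y)[0] = 0
(x ⊛ y)[1] = -6
(x ⊛ y)[2] = -6
(x ⊛ y)[3] = -6

x ⊛ y = [0, -6, -6, -6]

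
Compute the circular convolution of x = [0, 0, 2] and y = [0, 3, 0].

(x ⊛ y)[n] = Σ(m=0 to 2) x[m] · y[(n-m) mod 3]

Computing each output sample:
(x ⊛ y)[0] = 6
(x ⊛ y)[1] = 0
(x ⊛ y)[2] = 0

x ⊛ y = [6, 0, 0]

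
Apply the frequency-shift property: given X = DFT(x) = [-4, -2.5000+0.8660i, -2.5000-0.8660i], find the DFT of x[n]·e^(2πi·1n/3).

Modulation property: DFT(ω_3^(-1n)·x[n]) = X[(k-1) mod 3], so circularly shift X by 1 positions.

X[k-1] = [-2.5000-0.8660i, -4, -2.5000+0.8660i]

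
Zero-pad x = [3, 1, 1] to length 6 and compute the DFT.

Original 3-point DFT: [5, 2, 2]
Zero-padded 6-point DFT provides frequency interpolation.

DFT_6([x, 0, ...]) = [5, 3.0000-1.7321i, 2, 3, 2, 3.0000+1.7321i]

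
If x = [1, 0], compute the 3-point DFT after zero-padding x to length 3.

Original 2-point DFT: [1, 1]
Zero-padded 3-point DFT provides frequency interpolation.

DFT_3([x, 0, ...]) = [1, 1, 1]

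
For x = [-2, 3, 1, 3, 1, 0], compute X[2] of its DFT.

X[2] = Σ(n=0 to 5) x[n] · ω_6^(2n) where ω_6 = e^(-2πi/6)
= (-2)·ω_6^0 + (3)·ω_6^2 + (1)·ω_6^4 + (3)·ω_6^6 + (1)·ω_6^8 + (0)·ω_6^10

X[2] = -1.5000-2.5981i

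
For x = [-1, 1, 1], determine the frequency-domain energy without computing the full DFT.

Parseval: Σ|x[n]|² = (1/N)Σ|X[k]|², so Σ|X[k]|² = N·Σ|x[n]|² = 3·3.0000

Σ|X[k]|² = N·Σ|x[n]|² = 3·3.0000 = 9.0000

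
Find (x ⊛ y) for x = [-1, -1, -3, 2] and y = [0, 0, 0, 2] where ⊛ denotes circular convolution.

(x ⊛ y)[n] = Σ(m=0 to 3) x[m] · y[(n-m) mod 4]

Computing each output sample:
(x ⊛ y)[0] = -2
(x ⊛ y)[1] = -6
(x ⊛ y)[2] = 4
(x ⊛ y)[3] = -2

x ⊛ y = [-2, -6, 4, -2]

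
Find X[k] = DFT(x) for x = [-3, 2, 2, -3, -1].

X[k] = Σ(n=0 to 4) x[n] · ω_5^(nk)
where ω_5 = e^(-2πi/5)

Computing each X[k]:
X[0] = -3
X[1] = -1.8820-5.7921i
X[2] = -4.1180+2.9919i
X[3] = -4.1180-2.9919i
X[4] = -1.8820+5.7921i

X = [-3, -1.8820-5.7921i, -4.1180+2.9919i, -4.1180-2.9919i, -1.8820+5.7921i]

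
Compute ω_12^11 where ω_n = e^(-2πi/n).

ω_12^11 = e^(-2πi·11/12)
= cos(-2π·11/12) + i·sin(-2π·11/12)
= cos(-22π/12) + i·sin(-22π/12)

ω_12^11 = cos(-22π/12) + i·sin(-22π/12) = 0.8660+0.5000i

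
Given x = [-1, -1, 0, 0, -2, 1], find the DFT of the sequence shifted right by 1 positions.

Time shift by 1: X_shifted[k] = ω_6^(1k) · X[k]
Shifted x = [1, -1, -1, 0, 0, -2]

DFT(x[n-1]) = [-3, 0, 3.0000-1.7321i, 3, 3.0000+1.7321i, 0]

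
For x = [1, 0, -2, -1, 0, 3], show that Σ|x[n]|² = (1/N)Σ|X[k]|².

Time domain:
Σ|x[n]|² = |1|² + |0|² + |-2|² + |-1|² + |0|² + |3|² = 15.0000

Frequency domain:
(1/6)Σ|X[k]|² = (1/6)(|1|² + |4.5000+4.3301i|² + |-0.5000+0.8660i|² + |-3|² + |-0.5000-0.8660i|² + |4.5000-4.3301i|²) = (1/6)·90.0000 = 15.0000

Both sides agree, confirming Parseval's theorem.

Σ|x[n]|² = (1/N)Σ|X[k]|² = 15.0000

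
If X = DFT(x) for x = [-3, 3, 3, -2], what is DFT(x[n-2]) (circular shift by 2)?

Time shift by 2: X_shifted[k] = ω_4^(2k) · X[k]
Shifted x = [3, -2, -3, 3]

DFT(x[n-2]) = [1, 6+5i, -1, 6-5i]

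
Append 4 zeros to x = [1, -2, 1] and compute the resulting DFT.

Original 3-point DFT: [0, 1.5000+2.5981i, 1.5000-2.5981i]
Zero-padded 7-point DFT provides frequency interpolation.

DFT_7([x, 0, ...]) = [0, -0.4695+0.5887i, 0.5441+2.3837i, 3.4254+1.6496i, 3.4254-1.6496i, 0.5441-2.3837i, -0.4695-0.5887i]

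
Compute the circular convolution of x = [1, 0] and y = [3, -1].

(x ⊛ y)[n] = Σ(m=0 to 1) x[m] · y[(n-m) mod 2]

Computing each output sample:
(x ⊛ y)[0] = 3
(x ⊛ y)[1] = -1

x ⊛ y = [3, -1]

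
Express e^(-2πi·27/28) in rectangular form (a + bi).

ω_28^27 = e^(-2πi·27/28)
= cos(-2π·27/28) + i·sin(-2π·27/28)
= cos(-54π/28) + i·sin(-54π/28)

ω_28^27 = cos(-54π/28) + i·sin(-54π/28) = 0.9749+0.2225i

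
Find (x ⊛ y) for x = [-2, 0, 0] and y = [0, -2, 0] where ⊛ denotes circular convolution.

(x ⊛ y)[n] = Σ(m=0 to 2) x[m] · y[(n-m) mod 3]

Computing each output sample:
(x ⊛ y)[0] = 0
(x ⊛ y)[1] = 4
(x ⊛ y)[2] = 0

x ⊛ y = [0, 4, 0]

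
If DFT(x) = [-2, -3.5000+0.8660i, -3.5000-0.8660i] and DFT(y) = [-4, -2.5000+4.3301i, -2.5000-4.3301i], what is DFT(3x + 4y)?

By linearity: DFT(3x + 4y) = 3·DFT(x) + 4·DFT(y)
= 3·[-2, -3.5000+0.8660i, -3.5000-0.8660i] + 4·[-4, -2.5000+4.3301i, -2.5000-4.3301i]

Computing element-wise:
Z[0] = 3·(-2) + 4·(-4) = -22
Z[1] = 3·(-3.5000+0.8660i) + 4·(-2.5000+4.3301i) = -20.5000+19.9184i
Z[2] = 3·(-3.5000-0.8660i) + 4·(-2.5000-4.3301i) = -20.5000-19.9184i

DFT(3x + 4y) = 3·X + 4·Y = [-22, -20.5000+19.9184i, -20.5000-19.9184i]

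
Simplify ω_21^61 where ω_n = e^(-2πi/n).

Since ω_21^21 = 1, powers reduce modulo 21.
61 mod 21 = 19
So ω_21^61 = ω_21^19 = e^(-2πi·19/21)

ω_21^61 = ω_21^19 = 0.8262+0.5633i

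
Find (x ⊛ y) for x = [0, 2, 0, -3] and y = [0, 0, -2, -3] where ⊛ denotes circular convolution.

(x ⊛ y)[n] = Σ(m=0 to 3) x[m] · y[(n-m) mod 4]

Computing each output sample:
(x ⊛ y)[0] = -6
(x ⊛ y)[1] = 6
(x ⊛ y)[2] = 9
(x ⊛ y)[3] = -4

x ⊛ y = [-6, 6, 9, -4]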